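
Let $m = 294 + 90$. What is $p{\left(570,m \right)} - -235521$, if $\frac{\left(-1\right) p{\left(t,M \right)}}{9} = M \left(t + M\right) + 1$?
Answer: $-3061512$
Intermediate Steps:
$m = 384$
$p{\left(t,M \right)} = -9 - 9 M \left(M + t\right)$ ($p{\left(t,M \right)} = - 9 \left(M \left(t + M\right) + 1\right) = - 9 \left(M \left(M + t\right) + 1\right) = - 9 \left(1 + M \left(M + t\right)\right) = -9 - 9 M \left(M + t\right)$)
$p{\left(570,m \right)} - -235521 = \left(-9 - 9 \cdot 384^{2} - 3456 \cdot 570\right) - -235521 = \left(-9 - 1327104 - 1969920\right) + 235521 = -3297033 + 235521 = -3061512$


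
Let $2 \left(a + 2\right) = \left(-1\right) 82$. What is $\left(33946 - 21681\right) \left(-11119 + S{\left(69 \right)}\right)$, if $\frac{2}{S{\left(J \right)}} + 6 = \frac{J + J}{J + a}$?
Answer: $- \frac{1227689705}{9} \approx -1.3641 \cdot 10^{8}$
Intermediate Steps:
$a = -43$ ($a = -2 + \frac{\left(-1\right) 82}{2} = -2 + \frac{1}{2} \left(-82\right) = -2 - 41 = -43$)
$S{\left(J \right)} = \frac{2}{-6 + \frac{2 J}{-43 + J}}$ ($S{\left(J \right)} = \frac{2}{-6 + \frac{J + J}{J - 43}} = \frac{2}{-6 + \frac{2 J}{-43 + J}}$)
$\left(33946 - 21681\right) \left(-11119 + S{\left(69 \right)}\right) = \left(33946 - 21681\right) \left(-11119 + \frac{43 - 69}{-129 + 2 \cdot 69}\right) = 12265 \left(-11119 + \frac{43 - 69}{-129 + 138}\right) = 12265 \left(-11119 + \frac{1}{9} \left(-26\right)\right) = 12265 \left(-11119 - \frac{26}{9}\right) = 12265 \left(- \frac{100097}{9}\right) = - \frac{1227689705}{9}$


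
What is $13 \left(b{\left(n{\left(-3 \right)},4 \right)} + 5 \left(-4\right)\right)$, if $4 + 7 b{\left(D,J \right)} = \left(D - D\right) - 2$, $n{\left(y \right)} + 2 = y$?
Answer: $- \frac{1898}{7} \approx -271.14$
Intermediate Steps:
$n{\left(y \right)} = -2 + y$
$b{\left(D,J \right)} = - \frac{6}{7}$ ($b{\left(D,J \right)} = - \frac{4}{7} + \frac{\left(D - D\right) - 2}{7} = - \frac{4}{7} + \frac{0 - 2}{7} = - \frac{4}{7} + \frac{1}{7} \left(-2\right) = - \frac{4}{7} - \frac{2}{7} = - \frac{6}{7}$)
$13 \left(b{\left(n{\left(-3 \right)},4 \right)} + 5 \left(-4\right)\right) = 13 \left(- \frac{6}{7} + 5 \left(-4\right)\right) = 13 \left(- \frac{6}{7} - 20\right) = 13 \left(- \frac{146}{7}\right) = - \frac{1898}{7}$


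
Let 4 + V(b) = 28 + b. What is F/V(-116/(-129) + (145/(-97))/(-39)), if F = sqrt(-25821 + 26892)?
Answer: 162669*sqrt(119)/1352189 ≈ 1.3123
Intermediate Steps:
F = 3*sqrt(119) (F = sqrt(1071) = 3*sqrt(119) ≈ 32.726)
V(b) = 24 + b (V(b) = -4 + (28 + b) = 24 + b)
F/V(-116/(-129) + (145/(-97))/(-39)) = (3*sqrt(119))/(24 + (-116/(-129) + (145/(-97))/(-39))) = (3*sqrt(119))/(24 + (-116*(-1/129) + (145*(-1/97))*(-1/39))) = (3*sqrt(119))/(24 + (116/129 - 145/97*(-1/39))) = (3*sqrt(119))/(24 + (116/129 + 145/3783)) = (3*sqrt(119))/(24 + 50837/54223) = (3*sqrt(119))/(1352189/54223) = (3*sqrt(119))*(54223/1352189) = 162669*sqrt(119)/1352189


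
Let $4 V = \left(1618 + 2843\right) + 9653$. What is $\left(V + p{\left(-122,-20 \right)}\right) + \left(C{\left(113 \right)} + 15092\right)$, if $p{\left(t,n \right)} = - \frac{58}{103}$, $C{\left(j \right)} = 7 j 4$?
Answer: $\frac{4487491}{206} \approx 21784.0$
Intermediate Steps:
$C{\left(j \right)} = 28 j$
$V = \frac{7057}{2}$ ($V = \frac{\left(1618 + 2843\right) + 9653}{4} = \frac{4461 + 9653}{4} = \frac{1}{4} \cdot 14114 = \frac{7057}{2} \approx 3528.5$)
$p{\left(t,n \right)} = - \frac{58}{103}$ ($p{\left(t,n \right)} = \left(-58\right) \frac{1}{103} = - \frac{58}{103}$)
$\left(V + p{\left(-122,-20 \right)}\right) + \left(C{\left(113 \right)} + 15092\right) = \left(\frac{7057}{2} - \frac{58}{103}\right) + \left(28 \cdot 113 + 15092\right) = \frac{726755}{206} + \left(3164 + 15092\right) = \frac{726755}{206} + 18256 = \frac{4487491}{206}$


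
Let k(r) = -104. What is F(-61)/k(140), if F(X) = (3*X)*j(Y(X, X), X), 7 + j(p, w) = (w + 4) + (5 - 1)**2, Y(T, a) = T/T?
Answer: -1098/13 ≈ -84.462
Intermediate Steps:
Y(T, a) = 1
j(p, w) = 13 + w (j(p, w) = -7 + ((w + 4) + (5 - 1)**2) = -7 + ((4 + w) + 4**2) = -7 + ((4 + w) + 16) = -7 + (20 + w) = 13 + w)
F(X) = 3*X*(13 + X) (F(X) = (3*X)*(13 + X) = 3*X*(13 + X))
F(-61)/k(140) = (3*(-61)*(13 - 61))/(-104) = (3*(-61)*(-48))*(-1/104) = 8784*(-1/104) = -1098/13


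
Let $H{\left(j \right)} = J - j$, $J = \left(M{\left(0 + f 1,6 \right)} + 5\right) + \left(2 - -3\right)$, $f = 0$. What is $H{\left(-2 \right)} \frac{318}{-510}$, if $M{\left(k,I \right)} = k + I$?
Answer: $- \frac{954}{85} \approx -11.224$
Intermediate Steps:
$M{\left(k,I \right)} = I + k$
$J = 16$ ($J = \left(\left(6 + \left(0 + 0 \cdot 1\right)\right) + 5\right) + \left(2 - -3\right) = \left(\left(6 + \left(0 + 0\right)\right) + 5\right) + \left(2 + 3\right) = \left(\left(6 + 0\right) + 5\right) + 5 = \left(6 + 5\right) + 5 = 11 + 5 = 16$)
$H{\left(j \right)} = 16 - j$
$H{\left(-2 \right)} \frac{318}{-510} = \left(16 - -2\right) \frac{318}{-510} = \left(16 + 2\right) 318 \left(- \frac{1}{510}\right) = 18 \left(- \frac{53}{85}\right) = - \frac{954}{85}$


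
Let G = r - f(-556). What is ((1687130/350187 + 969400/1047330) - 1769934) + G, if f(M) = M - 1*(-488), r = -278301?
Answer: -25039546298216929/12225378357 ≈ -2.0482e+6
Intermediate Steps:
f(M) = 488 + M (f(M) = M + 488 = 488 + M)
G = -278233 (G = -278301 - (488 - 556) = -278301 - 1*(-68) = -278301 + 68 = -278233)
((1687130/350187 + 969400/1047330) - 1769934) + G = ((1687130/350187 + 969400/1047330) - 1769934) - 278233 = ((1687130*(1/350187) + 969400*(1/1047330)) - 1769934) - 278233 = ((1687130/350187 + 96940/104733) - 1769934) - 278233 = (70215104690/12225378357 - 1769934) - 278233 = -21638042601813748/12225378357 - 278233 = -25039546298216929/12225378357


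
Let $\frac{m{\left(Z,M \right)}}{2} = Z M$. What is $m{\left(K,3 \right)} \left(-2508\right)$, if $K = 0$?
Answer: $0$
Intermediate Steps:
$m{\left(Z,M \right)} = 2 M Z$ ($m{\left(Z,M \right)} = 2 Z M = 2 M Z$)
$m{\left(K,3 \right)} \left(-2508\right) = 2 \cdot 3 \cdot 0 \left(-2508\right) = 0 \left(-2508\right) = 0$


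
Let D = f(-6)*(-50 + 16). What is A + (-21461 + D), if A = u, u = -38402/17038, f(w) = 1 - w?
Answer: -26410426/1217 ≈ -21701.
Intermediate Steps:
u = -2743/1217 (u = -38402*1/17038 = -2743/1217 ≈ -2.2539)
A = -2743/1217 ≈ -2.2539
D = -238 (D = (1 - 1*(-6))*(-50 + 16) = (1 + 6)*(-34) = 7*(-34) = -238)
A + (-21461 + D) = -2743/1217 + (-21461 - 238) = -2743/1217 - 21699 = -26410426/1217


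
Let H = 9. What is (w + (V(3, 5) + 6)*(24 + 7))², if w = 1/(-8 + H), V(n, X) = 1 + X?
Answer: 139129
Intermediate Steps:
w = 1 (w = 1/(-8 + 9) = 1/1 = 1)
(w + (V(3, 5) + 6)*(24 + 7))² = (1 + ((1 + 5) + 6)*(24 + 7))² = (1 + (6 + 6)*31)² = (1 + 12*31)² = (1 + 372)² = 373² = 139129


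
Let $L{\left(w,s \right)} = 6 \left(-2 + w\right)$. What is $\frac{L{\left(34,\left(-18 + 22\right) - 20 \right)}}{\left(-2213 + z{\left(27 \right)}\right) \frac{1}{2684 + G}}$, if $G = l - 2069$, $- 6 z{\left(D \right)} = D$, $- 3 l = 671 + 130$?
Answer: $- \frac{133632}{4435} \approx -30.131$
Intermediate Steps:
$l = -267$ ($l = - \frac{671 + 130}{3} = \left(- \frac{1}{3}\right) 801 = -267$)
$z{\left(D \right)} = - \frac{D}{6}$
$G = -2336$ ($G = -267 - 2069 = -2336$)
$L{\left(w,s \right)} = -12 + 6 w$
$\frac{L{\left(34,\left(-18 + 22\right) - 20 \right)}}{\left(-2213 + z{\left(27 \right)}\right) \frac{1}{2684 + G}} = \frac{-12 + 6 \cdot 34}{\left(-2213 - \frac{9}{2}\right) \frac{1}{2684 - 2336}} = \frac{-12 + 204}{\left(-2213 - \frac{9}{2}\right) \frac{1}{348}} = \frac{192}{\left(- \frac{4435}{2}\right) \frac{1}{348}} = \frac{192}{- \frac{4435}{696}} = 192 \left(- \frac{696}{4435}\right) = - \frac{133632}{4435}$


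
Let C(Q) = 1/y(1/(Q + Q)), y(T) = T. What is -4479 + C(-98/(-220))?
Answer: -246296/55 ≈ -4478.1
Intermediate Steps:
C(Q) = 2*Q (C(Q) = 1/(1/(Q + Q)) = 1/(1/(2*Q)) = 2*Q)
-4479 + C(-98/(-220)) = -4479 + 2*(-98/(-220)) = -4479 + 2*(-98*(-1/220)) = -4479 + 2*(49/110) = -4479 + 49/55 = -246296/55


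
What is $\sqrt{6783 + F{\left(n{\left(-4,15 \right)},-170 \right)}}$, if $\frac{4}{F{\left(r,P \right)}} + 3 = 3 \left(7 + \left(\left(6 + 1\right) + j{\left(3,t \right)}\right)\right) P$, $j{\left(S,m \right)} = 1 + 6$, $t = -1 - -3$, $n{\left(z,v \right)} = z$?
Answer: $\frac{5 \sqrt{31138952163}}{10713} \approx 82.359$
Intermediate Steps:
$t = 2$ ($t = -1 + 3 = 2$)
$j{\left(S,m \right)} = 7$
$F{\left(r,P \right)} = \frac{4}{-3 + 63 P}$ ($F{\left(r,P \right)} = \frac{4}{-3 + 3 \left(7 + \left(\left(6 + 1\right) + 7\right)\right) P} = \frac{4}{-3 + 3 \left(7 + \left(7 + 7\right)\right) P} = \frac{4}{-3 + 3 \left(7 + 14\right) P} = \frac{4}{-3 + 3 \cdot 21 P} = \frac{4}{-3 + 63 P}$)
$\sqrt{6783 + F{\left(n{\left(-4,15 \right)},-170 \right)}} = \sqrt{6783 + \frac{4}{3 \left(-1 + 21 \left(-170\right)\right)}} = \sqrt{6783 + \frac{4}{3 \left(-1 - 3570\right)}} = \sqrt{6783 + \frac{4}{3 \left(-3571\right)}} = \sqrt{6783 + \frac{4}{3} \left(- \frac{1}{3571}\right)} = \sqrt{6783 - \frac{4}{10713}} = \sqrt{\frac{72666275}{10713}} = \frac{5 \sqrt{31138952163}}{10713}$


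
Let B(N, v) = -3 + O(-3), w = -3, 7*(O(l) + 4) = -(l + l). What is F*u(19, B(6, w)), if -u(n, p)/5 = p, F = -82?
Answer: -17630/7 ≈ -2518.6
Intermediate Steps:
O(l) = -4 - 2*l/7 (O(l) = -4 + (-(l + l))/7 = -4 + (-2*l)/7 = -4 - 2*l/7)
B(N, v) = -43/7 (B(N, v) = -3 + (-4 - 2/7*(-3)) = -3 + (-4 + 6/7) = -3 - 22/7 = -43/7)
u(n, p) = -5*p
F*u(19, B(6, w)) = -(-410)*(-43)/7 = -82*215/7 = -17630/7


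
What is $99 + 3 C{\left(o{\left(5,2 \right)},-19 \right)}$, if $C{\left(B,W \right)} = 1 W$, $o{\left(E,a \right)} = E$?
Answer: $42$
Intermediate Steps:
$C{\left(B,W \right)} = W$
$99 + 3 C{\left(o{\left(5,2 \right)},-19 \right)} = 99 + 3 \left(-19\right) = 99 - 57 = 42$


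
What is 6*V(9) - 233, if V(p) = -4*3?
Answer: -305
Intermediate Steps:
V(p) = -12
6*V(9) - 233 = 6*(-12) - 233 = -72 - 233 = -305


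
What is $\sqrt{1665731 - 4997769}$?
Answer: $i \sqrt{3332038} \approx 1825.4 i$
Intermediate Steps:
$\sqrt{1665731 - 4997769} = \sqrt{-3332038} = i \sqrt{3332038}$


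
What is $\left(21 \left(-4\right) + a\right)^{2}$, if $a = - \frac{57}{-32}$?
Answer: $\frac{6922161}{1024} \approx 6759.9$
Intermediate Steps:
$a = \frac{57}{32}$ ($a = \left(-57\right) \left(- \frac{1}{32}\right) = \frac{57}{32} \approx 1.7813$)
$\left(21 \left(-4\right) + a\right)^{2} = \left(21 \left(-4\right) + \frac{57}{32}\right)^{2} = \left(-84 + \frac{57}{32}\right)^{2} = \left(- \frac{2631}{32}\right)^{2} = \frac{6922161}{1024}$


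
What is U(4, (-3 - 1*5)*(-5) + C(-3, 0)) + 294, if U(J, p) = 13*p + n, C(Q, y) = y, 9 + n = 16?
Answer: 821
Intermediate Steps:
n = 7 (n = -9 + 16 = 7)
U(J, p) = 7 + 13*p (U(J, p) = 13*p + 7 = 7 + 13*p)
U(4, (-3 - 1*5)*(-5) + C(-3, 0)) + 294 = (7 + 13*((-3 - 1*5)*(-5) + 0)) + 294 = (7 + 13*((-3 - 5)*(-5) + 0)) + 294 = (7 + 13*(-8*(-5) + 0)) + 294 = (7 + 13*(40 + 0)) + 294 = (7 + 13*40) + 294 = (7 + 520) + 294 = 527 + 294 = 821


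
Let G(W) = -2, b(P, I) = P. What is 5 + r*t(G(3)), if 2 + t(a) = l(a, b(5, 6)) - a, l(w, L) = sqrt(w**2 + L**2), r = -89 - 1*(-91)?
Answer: 5 + 2*sqrt(29) ≈ 15.770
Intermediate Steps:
r = 2 (r = -89 + 91 = 2)
l(w, L) = sqrt(L**2 + w**2)
t(a) = -2 + sqrt(25 + a**2) - a (t(a) = -2 + (sqrt(5**2 + a**2) - a) = -2 + (sqrt(25 + a**2) - a) = -2 + sqrt(25 + a**2) - a)
5 + r*t(G(3)) = 5 + 2*(-2 + sqrt(25 + (-2)**2) - 1*(-2)) = 5 + 2*(-2 + sqrt(25 + 4) + 2) = 5 + 2*(-2 + sqrt(29) + 2) = 5 + 2*sqrt(29)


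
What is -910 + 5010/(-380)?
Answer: -35081/38 ≈ -923.18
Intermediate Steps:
-910 + 5010/(-380) = -910 + 5010*(-1/380) = -910 - 501/38 = -35081/38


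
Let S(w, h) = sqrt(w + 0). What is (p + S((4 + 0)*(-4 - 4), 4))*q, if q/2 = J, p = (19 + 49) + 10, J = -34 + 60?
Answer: 4056 + 208*I*sqrt(2) ≈ 4056.0 + 294.16*I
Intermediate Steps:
S(w, h) = sqrt(w)
J = 26
p = 78 (p = 68 + 10 = 78)
q = 52 (q = 2*26 = 52)
(p + S((4 + 0)*(-4 - 4), 4))*q = (78 + sqrt((4 + 0)*(-4 - 4)))*52 = (78 + sqrt(4*(-8)))*52 = (78 + sqrt(-32))*52 = (78 + 4*I*sqrt(2))*52 = 4056 + 208*I*sqrt(2)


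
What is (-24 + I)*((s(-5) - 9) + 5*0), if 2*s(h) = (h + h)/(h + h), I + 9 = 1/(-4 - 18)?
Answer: 12359/44 ≈ 280.89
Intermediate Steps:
I = -199/22 (I = -9 + 1/(-4 - 18) = -9 + 1/(-22) = -9 - 1/22 = -199/22 ≈ -9.0455)
s(h) = ½ (s(h) = ((h + h)/(h + h))/2 = ((2*h)/((2*h)))/2 = ((2*h)*(1/(2*h)))/2 = (½)*1 = ½)
(-24 + I)*((s(-5) - 9) + 5*0) = (-24 - 199/22)*((½ - 9) + 5*0) = -727*(-17/2 + 0)/22 = -727/22*(-17/2) = 12359/44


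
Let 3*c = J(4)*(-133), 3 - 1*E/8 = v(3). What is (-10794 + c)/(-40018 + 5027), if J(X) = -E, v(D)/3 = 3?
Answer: 12922/34991 ≈ 0.36930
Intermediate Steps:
v(D) = 9 (v(D) = 3*3 = 9)
E = -48 (E = 24 - 8*9 = 24 - 72 = -48)
J(X) = 48 (J(X) = -1*(-48) = 48)
c = -2128 (c = (48*(-133))/3 = (1/3)*(-6384) = -2128)
(-10794 + c)/(-40018 + 5027) = (-10794 - 2128)/(-40018 + 5027) = -12922/(-34991) = -12922*(-1/34991) = 12922/34991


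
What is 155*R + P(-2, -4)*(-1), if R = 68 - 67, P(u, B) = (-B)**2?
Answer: 139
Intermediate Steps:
P(u, B) = B**2
R = 1
155*R + P(-2, -4)*(-1) = 155*1 + (-4)**2*(-1) = 155 + 16*(-1) = 155 - 16 = 139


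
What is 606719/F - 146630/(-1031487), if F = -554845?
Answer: -544465838803/572315404515 ≈ -0.95134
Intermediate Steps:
606719/F - 146630/(-1031487) = 606719/(-554845) - 146630/(-1031487) = 606719*(-1/554845) - 146630*(-1/1031487) = -606719/554845 + 146630/1031487 = -544465838803/572315404515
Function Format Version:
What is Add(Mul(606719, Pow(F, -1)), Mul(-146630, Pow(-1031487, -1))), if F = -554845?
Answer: Rational(-544465838803, 572315404515) ≈ -0.95134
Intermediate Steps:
Add(Mul(606719, Pow(F, -1)), Mul(-146630, Pow(-1031487, -1))) = Add(Mul(606719, Pow(-554845, -1)), Mul(-146630, Pow(-1031487, -1))) = Add(Mul(606719, Rational(-1, 554845)), Mul(-146630, Rational(-1, 1031487))) = Add(Rational(-606719, 554845), Rational(146630, 1031487)) = Rational(-544465838803, 572315404515)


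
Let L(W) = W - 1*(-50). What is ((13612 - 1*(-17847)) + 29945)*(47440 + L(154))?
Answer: 2925532176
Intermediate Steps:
L(W) = 50 + W (L(W) = W + 50 = 50 + W)
((13612 - 1*(-17847)) + 29945)*(47440 + L(154)) = ((13612 - 1*(-17847)) + 29945)*(47440 + (50 + 154)) = ((13612 + 17847) + 29945)*(47440 + 204) = (31459 + 29945)*47644 = 61404*47644 = 2925532176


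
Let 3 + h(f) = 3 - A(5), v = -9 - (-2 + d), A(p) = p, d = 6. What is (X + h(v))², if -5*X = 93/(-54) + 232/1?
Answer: 844561/324 ≈ 2606.7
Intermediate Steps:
X = -829/18 (X = -(93/(-54) + 232/1)/5 = -(93*(-1/54) + 232*1)/5 = -(-31/18 + 232)/5 = -⅕*4145/18 = -829/18 ≈ -46.056)
v = -13 (v = -9 - (-2 + 6) = -9 - 4 = -13)
h(f) = -5 (h(f) = -3 + (3 - 1*5) = -3 + (3 - 5) = -3 - 2 = -5)
(X + h(v))² = (-829/18 - 5)² = (-919/18)² = 844561/324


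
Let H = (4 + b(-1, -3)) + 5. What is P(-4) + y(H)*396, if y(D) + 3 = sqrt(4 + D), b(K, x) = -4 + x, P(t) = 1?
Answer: -1187 + 396*sqrt(6) ≈ -217.00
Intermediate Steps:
H = 2 (H = (4 + (-4 - 3)) + 5 = (4 - 7) + 5 = -3 + 5 = 2)
y(D) = -3 + sqrt(4 + D)
P(-4) + y(H)*396 = 1 + (-3 + sqrt(4 + 2))*396 = 1 + (-3 + sqrt(6))*396 = 1 + (-1188 + 396*sqrt(6)) = -1187 + 396*sqrt(6)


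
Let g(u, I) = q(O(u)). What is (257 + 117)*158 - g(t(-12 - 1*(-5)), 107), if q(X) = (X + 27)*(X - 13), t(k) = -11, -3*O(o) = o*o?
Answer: 525428/9 ≈ 58381.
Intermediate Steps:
O(o) = -o²/3 (O(o) = -o*o/3 = -o²/3)
q(X) = (-13 + X)*(27 + X) (q(X) = (27 + X)*(-13 + X) = (-13 + X)*(27 + X))
g(u, I) = -351 - 14*u²/3 + u⁴/9 (g(u, I) = -351 + (-u²/3)² + 14*(-u²/3) = -351 + u⁴/9 - 14*u²/3 = -351 - 14*u²/3 + u⁴/9)
(257 + 117)*158 - g(t(-12 - 1*(-5)), 107) = (257 + 117)*158 - (-351 - 14/3*(-11)² + (⅑)*(-11)⁴) = 374*158 - (-351 - 14/3*121 + (⅑)*14641) = 59092 - (-351 - 1694/3 + 14641/9) = 59092 - 1*6400/9 = 59092 - 6400/9 = 525428/9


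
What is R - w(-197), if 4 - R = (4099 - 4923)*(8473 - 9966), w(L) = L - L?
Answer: -1230228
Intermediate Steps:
w(L) = 0
R = -1230228 (R = 4 - (4099 - 4923)*(8473 - 9966) = 4 - (-824)*(-1493) = 4 - 1*1230232 = 4 - 1230232 = -1230228)
R - w(-197) = -1230228 - 1*0 = -1230228 + 0 = -1230228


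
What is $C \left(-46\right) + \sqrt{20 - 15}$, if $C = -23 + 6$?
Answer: $782 + \sqrt{5} \approx 784.24$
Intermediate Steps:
$C = -17$
$C \left(-46\right) + \sqrt{20 - 15} = \left(-17\right) \left(-46\right) + \sqrt{20 - 15} = 782 + \sqrt{5}$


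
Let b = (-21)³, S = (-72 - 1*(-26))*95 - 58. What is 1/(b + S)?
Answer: -1/13689 ≈ -7.3051e-5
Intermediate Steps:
S = -4428 (S = (-72 + 26)*95 - 58 = -46*95 - 58 = -4370 - 58 = -4428)
b = -9261
1/(b + S) = 1/(-9261 - 4428) = 1/(-13689) = -1/13689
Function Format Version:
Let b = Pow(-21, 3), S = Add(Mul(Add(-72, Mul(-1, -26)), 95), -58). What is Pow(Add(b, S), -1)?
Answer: Rational(-1, 13689) ≈ -7.3051e-5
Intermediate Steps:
S = -4428 (S = Add(Mul(Add(-72, 26), 95), -58) = Add(Mul(-46, 95), -58) = Add(-4370, -58) = -4428)
b = -9261
Pow(Add(b, S), -1) = Pow(Add(-9261, -4428), -1) = Pow(-13689, -1) = Rational(-1, 13689)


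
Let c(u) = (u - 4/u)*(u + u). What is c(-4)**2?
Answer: 576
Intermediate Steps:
c(u) = 2*u*(u - 4/u) (c(u) = (u - 4/u)*(2*u) = 2*u*(u - 4/u))
c(-4)**2 = (-8 + 2*(-4)**2)**2 = (-8 + 2*16)**2 = (-8 + 32)**2 = 24**2 = 576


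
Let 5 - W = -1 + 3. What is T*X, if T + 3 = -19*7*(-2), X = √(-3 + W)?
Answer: 0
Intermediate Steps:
W = 3 (W = 5 - (-1 + 3) = 5 - 1*2 = 5 - 2 = 3)
X = 0 (X = √(-3 + 3) = √0 = 0)
T = 263 (T = -3 - 19*7*(-2) = -3 - 133*(-2) = -3 + 266 = 263)
T*X = 263*0 = 0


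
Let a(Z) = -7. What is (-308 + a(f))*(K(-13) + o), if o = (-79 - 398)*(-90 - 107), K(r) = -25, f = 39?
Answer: -29592360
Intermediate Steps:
o = 93969 (o = -477*(-197) = 93969)
(-308 + a(f))*(K(-13) + o) = (-308 - 7)*(-25 + 93969) = -315*93944 = -29592360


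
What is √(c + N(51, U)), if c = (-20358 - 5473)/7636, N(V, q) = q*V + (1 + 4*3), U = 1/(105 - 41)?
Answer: √2428918059/15272 ≈ 3.2271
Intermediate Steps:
U = 1/64 ≈ 0.015625
N(V, q) = 13 + V*q (N(V, q) = V*q + (1 + 12) = V*q + 13 = 13 + V*q)
c = -25831/7636 (c = -25831*1/7636 = -25831/7636 ≈ -3.3828)
√(c + N(51, U)) = √(-25831/7636 + (13 + 51*(1/64))) = √(-25831/7636 + (13 + 51/64)) = √(-25831/7636 + 883/64) = √(1272351/122176) = √2428918059/15272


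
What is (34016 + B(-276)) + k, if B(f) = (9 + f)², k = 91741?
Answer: 197046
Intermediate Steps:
(34016 + B(-276)) + k = (34016 + (9 - 276)²) + 91741 = (34016 + (-267)²) + 91741 = (34016 + 71289) + 91741 = 105305 + 91741 = 197046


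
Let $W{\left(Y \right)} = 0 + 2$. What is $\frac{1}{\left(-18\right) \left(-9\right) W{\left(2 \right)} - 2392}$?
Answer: $- \frac{1}{2068} \approx -0.00048356$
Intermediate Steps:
$W{\left(Y \right)} = 2$
$\frac{1}{\left(-18\right) \left(-9\right) W{\left(2 \right)} - 2392} = \frac{1}{\left(-18\right) \left(-9\right) 2 - 2392} = \frac{1}{162 \cdot 2 - 2392} = \frac{1}{324 - 2392} = \frac{1}{-2068} = - \frac{1}{2068}$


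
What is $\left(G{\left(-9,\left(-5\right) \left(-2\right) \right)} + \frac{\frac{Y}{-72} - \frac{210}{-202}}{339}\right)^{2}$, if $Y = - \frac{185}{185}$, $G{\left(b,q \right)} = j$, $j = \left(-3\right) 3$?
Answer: $\frac{491917400582521}{6077250483264} \approx 80.944$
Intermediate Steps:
$j = -9$
$G{\left(b,q \right)} = -9$
$Y = -1$ ($Y = \left(-185\right) \frac{1}{185} = -1$)
$\left(G{\left(-9,\left(-5\right) \left(-2\right) \right)} + \frac{\frac{Y}{-72} - \frac{210}{-202}}{339}\right)^{2} = \left(-9 + \frac{- \frac{1}{-72} - \frac{210}{-202}}{339}\right)^{2} = \left(-9 + \left(\left(-1\right) \left(- \frac{1}{72}\right) - - \frac{105}{101}\right) \frac{1}{339}\right)^{2} = \left(-9 + \left(\frac{1}{72} + \frac{105}{101}\right) \frac{1}{339}\right)^{2} = \left(-9 + \frac{7661}{7272} \cdot \frac{1}{339}\right)^{2} = \left(-9 + \frac{7661}{2465208}\right)^{2} = \left(- \frac{22179211}{2465208}\right)^{2} = \frac{491917400582521}{6077250483264}$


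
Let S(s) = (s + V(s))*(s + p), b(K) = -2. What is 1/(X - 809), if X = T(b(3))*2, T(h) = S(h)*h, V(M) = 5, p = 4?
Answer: -1/833 ≈ -0.0012005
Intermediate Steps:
S(s) = (4 + s)*(5 + s) (S(s) = (s + 5)*(s + 4) = (5 + s)*(4 + s) = (4 + s)*(5 + s))
T(h) = h*(20 + h² + 9*h) (T(h) = (20 + h² + 9*h)*h = h*(20 + h² + 9*h))
X = -24 (X = -2*(20 + (-2)² + 9*(-2))*2 = -2*(20 + 4 - 18)*2 = -2*6*2 = -12*2 = -24)
1/(X - 809) = 1/(-24 - 809) = 1/(-833) = -1/833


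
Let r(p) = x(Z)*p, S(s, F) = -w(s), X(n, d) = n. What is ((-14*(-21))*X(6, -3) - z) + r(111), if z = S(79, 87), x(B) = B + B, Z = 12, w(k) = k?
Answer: 4507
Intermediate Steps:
S(s, F) = -s
x(B) = 2*B
z = -79 (z = -1*79 = -79)
r(p) = 24*p (r(p) = (2*12)*p = 24*p)
((-14*(-21))*X(6, -3) - z) + r(111) = (-14*(-21)*6 - 1*(-79)) + 24*111 = (294*6 + 79) + 2664 = (1764 + 79) + 2664 = 1843 + 2664 = 4507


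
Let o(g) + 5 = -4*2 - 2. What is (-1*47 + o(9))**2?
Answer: 3844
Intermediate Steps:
o(g) = -15 (o(g) = -5 + (-4*2 - 2) = -5 + (-8 - 2) = -5 - 10 = -15)
(-1*47 + o(9))**2 = (-1*47 - 15)**2 = (-47 - 15)**2 = (-62)**2 = 3844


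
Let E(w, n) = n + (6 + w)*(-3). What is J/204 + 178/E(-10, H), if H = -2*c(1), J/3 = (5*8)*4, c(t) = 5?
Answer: 1553/17 ≈ 91.353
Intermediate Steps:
J = 480 (J = 3*((5*8)*4) = 3*(40*4) = 3*160 = 480)
H = -10 (H = -2*5 = -10)
E(w, n) = -18 + n - 3*w (E(w, n) = n + (-18 - 3*w) = -18 + n - 3*w)
J/204 + 178/E(-10, H) = 480/204 + 178/(-18 - 10 - 3*(-10)) = 480*(1/204) + 178/(-18 - 10 + 30) = 40/17 + 178/2 = 40/17 + 178*(1/2) = 40/17 + 89 = 1553/17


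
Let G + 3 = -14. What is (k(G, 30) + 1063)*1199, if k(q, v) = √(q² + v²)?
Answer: 1274537 + 1199*√1189 ≈ 1.3159e+6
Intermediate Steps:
G = -17 (G = -3 - 14 = -17)
(k(G, 30) + 1063)*1199 = (√((-17)² + 30²) + 1063)*1199 = (√(289 + 900) + 1063)*1199 = (√1189 + 1063)*1199 = (1063 + √1189)*1199 = 1274537 + 1199*√1189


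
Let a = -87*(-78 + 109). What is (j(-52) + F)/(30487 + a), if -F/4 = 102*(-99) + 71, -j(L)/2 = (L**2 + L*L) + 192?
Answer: 14454/13895 ≈ 1.0402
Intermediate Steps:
j(L) = -384 - 4*L**2 (j(L) = -2*((L**2 + L*L) + 192) = -2*((L**2 + L**2) + 192) = -2*(2*L**2 + 192) = -2*(192 + 2*L**2) = -384 - 4*L**2)
F = 40108 (F = -4*(102*(-99) + 71) = -4*(-10098 + 71) = -4*(-10027) = 40108)
a = -2697 (a = -87*31 = -2697)
(j(-52) + F)/(30487 + a) = ((-384 - 4*(-52)**2) + 40108)/(30487 - 2697) = ((-384 - 4*2704) + 40108)/27790 = ((-384 - 10816) + 40108)*(1/27790) = (-11200 + 40108)*(1/27790) = 28908*(1/27790) = 14454/13895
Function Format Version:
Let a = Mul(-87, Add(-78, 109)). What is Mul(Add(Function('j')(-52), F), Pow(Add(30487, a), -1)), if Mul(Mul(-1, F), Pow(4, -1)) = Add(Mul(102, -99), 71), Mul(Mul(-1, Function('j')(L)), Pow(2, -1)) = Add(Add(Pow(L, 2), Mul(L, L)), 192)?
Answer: Rational(14454, 13895) ≈ 1.0402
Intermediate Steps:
Function('j')(L) = Add(-384, Mul(-4, Pow(L, 2))) (Function('j')(L) = Mul(-2, Add(Add(Pow(L, 2), Mul(L, L)), 192)) = Mul(-2, Add(Add(Pow(L, 2), Pow(L, 2)), 192)) = Mul(-2, Add(Mul(2, Pow(L, 2)), 192)) = Mul(-2, Add(192, Mul(2, Pow(L, 2)))) = Add(-384, Mul(-4, Pow(L, 2))))
F = 40108 (F = Mul(-4, Add(Mul(102, -99), 71)) = Mul(-4, Add(-10098, 71)) = Mul(-4, -10027) = 40108)
a = -2697 (a = Mul(-87, 31) = -2697)
Mul(Add(Function('j')(-52), F), Pow(Add(30487, a), -1)) = Mul(Add(Add(-384, Mul(-4, Pow(-52, 2))), 40108), Pow(Add(30487, -2697), -1)) = Mul(Add(Add(-384, Mul(-4, 2704)), 40108), Pow(27790, -1)) = Mul(Add(Add(-384, -10816), 40108), Rational(1, 27790)) = Mul(Add(-11200, 40108), Rational(1, 27790)) = Mul(28908, Rational(1, 27790)) = Rational(14454, 13895)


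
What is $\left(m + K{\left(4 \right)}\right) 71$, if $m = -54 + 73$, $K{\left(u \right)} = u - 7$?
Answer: $1136$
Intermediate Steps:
$K{\left(u \right)} = -7 + u$
$m = 19$
$\left(m + K{\left(4 \right)}\right) 71 = \left(19 + \left(-7 + 4\right)\right) 71 = \left(19 - 3\right) 71 = 16 \cdot 71 = 1136$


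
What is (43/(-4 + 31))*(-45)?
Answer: -215/3 ≈ -71.667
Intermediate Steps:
(43/(-4 + 31))*(-45) = (43/27)*(-45) = -215/3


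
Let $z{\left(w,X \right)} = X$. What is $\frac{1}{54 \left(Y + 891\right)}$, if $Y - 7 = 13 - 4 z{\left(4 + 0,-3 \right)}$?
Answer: $\frac{1}{49842} \approx 2.0063 \cdot 10^{-5}$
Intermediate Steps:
$Y = 32$ ($Y = 7 + \left(13 - -12\right) = 7 + \left(13 + 12\right) = 7 + 25 = 32$)
$\frac{1}{54 \left(Y + 891\right)} = \frac{1}{54 \left(32 + 891\right)} = \frac{1}{54 \cdot 923} = \frac{1}{49842}$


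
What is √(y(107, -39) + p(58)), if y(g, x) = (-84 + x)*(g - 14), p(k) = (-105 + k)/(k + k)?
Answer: I*√38482159/58 ≈ 106.96*I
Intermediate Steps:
p(k) = (-105 + k)/(2*k) (p(k) = (-105 + k)/((2*k)) = (-105 + k)*(1/(2*k)) = (-105 + k)/(2*k))
y(g, x) = (-84 + x)*(-14 + g)
√(y(107, -39) + p(58)) = √((1176 - 84*107 - 14*(-39) + 107*(-39)) + (½)*(-105 + 58)/58) = √((1176 - 8988 + 546 - 4173) + (½)*(1/58)*(-47)) = √(-11439 - 47/116) = √(-1326971/116) = I*√38482159/58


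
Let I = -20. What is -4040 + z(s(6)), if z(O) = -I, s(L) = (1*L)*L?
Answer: -4020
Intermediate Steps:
s(L) = L**2 (s(L) = L*L = L**2)
z(O) = 20 (z(O) = -1*(-20) = 20)
-4040 + z(s(6)) = -4040 + 20 = -4020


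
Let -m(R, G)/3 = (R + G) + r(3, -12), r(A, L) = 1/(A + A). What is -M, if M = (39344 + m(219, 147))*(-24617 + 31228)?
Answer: -505682001/2 ≈ -2.5284e+8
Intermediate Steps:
r(A, L) = 1/(2*A)
m(R, G) = -½ - 3*G - 3*R (m(R, G) = -3*((R + G) + (½)/3) = -3*((G + R) + (½)*(⅓)) = -3*((G + R) + ⅙) = -3*(⅙ + G + R) = -½ - 3*G - 3*R)
M = 505682001/2 (M = (39344 + (-½ - 3*147 - 3*219))*(-24617 + 31228) = (39344 + (-½ - 441 - 657))*6611 = (39344 - 2197/2)*6611 = (76491/2)*6611 = 505682001/2 ≈ 2.5284e+8)
-M = -1*505682001/2 = -505682001/2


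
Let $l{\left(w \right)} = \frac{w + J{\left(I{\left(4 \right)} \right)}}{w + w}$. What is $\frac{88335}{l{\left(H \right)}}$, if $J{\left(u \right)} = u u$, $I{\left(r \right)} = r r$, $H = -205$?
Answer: $- \frac{12072450}{17} \approx -7.1014 \cdot 10^{5}$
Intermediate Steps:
$I{\left(r \right)} = r^{2}$
$J{\left(u \right)} = u^{2}$
$l{\left(w \right)} = \frac{256 + w}{2 w}$ ($l{\left(w \right)} = \frac{w + \left(4^{2}\right)^{2}}{w + w} = \frac{w + 16^{2}}{2 w} = \left(w + 256\right) \frac{1}{2 w} = \left(256 + w\right) \frac{1}{2 w} = \frac{256 + w}{2 w}$)
$\frac{88335}{l{\left(H \right)}} = \frac{88335}{\frac{1}{2} \frac{1}{-205} \left(256 - 205\right)} = \frac{88335}{\frac{1}{2} \left(- \frac{1}{205}\right) 51} = \frac{88335}{- \frac{51}{410}} = 88335 \left(- \frac{410}{51}\right) = - \frac{12072450}{17}$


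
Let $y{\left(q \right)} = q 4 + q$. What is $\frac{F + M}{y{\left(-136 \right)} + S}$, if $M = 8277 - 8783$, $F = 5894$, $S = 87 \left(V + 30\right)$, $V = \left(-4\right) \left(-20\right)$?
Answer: $\frac{2694}{4445} \approx 0.60607$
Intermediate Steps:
$V = 80$
$S = 9570$ ($S = 87 \left(80 + 30\right) = 87 \cdot 110 = 9570$)
$y{\left(q \right)} = 5 q$ ($y{\left(q \right)} = 4 q + q = 5 q$)
$M = -506$
$\frac{F + M}{y{\left(-136 \right)} + S} = \frac{5894 - 506}{5 \left(-136\right) + 9570} = \frac{5388}{-680 + 9570} = \frac{5388}{8890} = 5388 \cdot \frac{1}{8890} = \frac{2694}{4445}$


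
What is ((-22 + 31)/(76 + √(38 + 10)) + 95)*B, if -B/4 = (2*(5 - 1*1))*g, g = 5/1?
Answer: -2724220/179 + 180*√3/179 ≈ -15217.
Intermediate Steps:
g = 5 (g = 5*1 = 5)
B = -160 (B = -4*2*(5 - 1*1)*5 = -4*2*(5 - 1)*5 = -4*2*4*5 = -32*5 = -4*40 = -160)
((-22 + 31)/(76 + √(38 + 10)) + 95)*B = ((-22 + 31)/(76 + √(38 + 10)) + 95)*(-160) = (9/(76 + √48) + 95)*(-160) = (9/(76 + 4*√3) + 95)*(-160) = (95 + 9/(76 + 4*√3))*(-160) = -15200 - 1440/(76 + 4*√3)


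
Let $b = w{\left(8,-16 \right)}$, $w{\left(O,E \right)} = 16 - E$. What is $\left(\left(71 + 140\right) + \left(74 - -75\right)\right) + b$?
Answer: $392$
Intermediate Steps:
$b = 32$ ($b = 16 - -16 = 16 + 16 = 32$)
$\left(\left(71 + 140\right) + \left(74 - -75\right)\right) + b = \left(\left(71 + 140\right) + \left(74 - -75\right)\right) + 32 = \left(211 + \left(74 + 75\right)\right) + 32 = \left(211 + 149\right) + 32 = 360 + 32 = 392$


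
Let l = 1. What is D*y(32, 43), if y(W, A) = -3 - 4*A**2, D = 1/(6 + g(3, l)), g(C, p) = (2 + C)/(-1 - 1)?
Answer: -2114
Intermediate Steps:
g(C, p) = -1 - C/2 (g(C, p) = (2 + C)/(-2) = (2 + C)*(-1/2) = -1 - C/2)
D = 2/7 (D = 1/(6 + (-1 - 1/2*3)) = 1/(6 + (-1 - 3/2)) = 1/(6 - 5/2) = 1/(7/2) = 2/7 ≈ 0.28571)
D*y(32, 43) = 2*(-3 - 4*43**2)/7 = 2*(-3 - 4*1849)/7 = 2*(-3 - 7396)/7 = (2/7)*(-7399) = -2114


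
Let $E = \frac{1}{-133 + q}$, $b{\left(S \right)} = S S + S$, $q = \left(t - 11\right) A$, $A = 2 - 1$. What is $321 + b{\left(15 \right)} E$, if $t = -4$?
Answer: $\frac{11817}{37} \approx 319.38$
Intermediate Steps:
$A = 1$ ($A = 2 - 1 = 1$)
$q = -15$ ($q = \left(-4 - 11\right) 1 = \left(-15\right) 1 = -15$)
$b{\left(S \right)} = S + S^{2}$ ($b{\left(S \right)} = S^{2} + S = S + S^{2}$)
$E = - \frac{1}{148}$ ($E = \frac{1}{-133 - 15} = \frac{1}{-148} = - \frac{1}{148} \approx -0.0067568$)
$321 + b{\left(15 \right)} E = 321 + 15 \left(1 + 15\right) \left(- \frac{1}{148}\right) = 321 + 15 \cdot 16 \left(- \frac{1}{148}\right) = 321 + 240 \left(- \frac{1}{148}\right) = 321 - \frac{60}{37} = \frac{11817}{37}$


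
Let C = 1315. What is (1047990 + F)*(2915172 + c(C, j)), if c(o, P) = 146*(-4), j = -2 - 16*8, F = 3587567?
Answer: 13510738805516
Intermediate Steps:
j = -130 (j = -2 - 128 = -130)
c(o, P) = -584
(1047990 + F)*(2915172 + c(C, j)) = (1047990 + 3587567)*(2915172 - 584) = 4635557*2914588 = 13510738805516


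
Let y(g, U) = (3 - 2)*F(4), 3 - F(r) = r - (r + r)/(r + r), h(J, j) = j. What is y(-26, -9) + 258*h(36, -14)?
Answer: -3612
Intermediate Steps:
F(r) = 4 - r (F(r) = 3 - (r - (r + r)/(r + r)) = 3 - (r - 2*r/(2*r)) = 3 - (r - 2*r*1/(2*r)) = 3 - (r - 1*1) = 3 - (r - 1) = 3 - (-1 + r) = 3 + (1 - r) = 4 - r)
y(g, U) = 0 (y(g, U) = (3 - 2)*(4 - 1*4) = 1*(4 - 4) = 1*0 = 0)
y(-26, -9) + 258*h(36, -14) = 0 + 258*(-14) = 0 - 3612 = -3612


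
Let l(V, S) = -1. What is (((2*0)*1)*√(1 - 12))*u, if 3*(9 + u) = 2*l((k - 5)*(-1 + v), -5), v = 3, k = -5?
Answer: 0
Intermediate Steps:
u = -29/3 (u = -9 + (2*(-1))/3 = -9 + (⅓)*(-2) = -9 - ⅔ = -29/3 ≈ -9.6667)
(((2*0)*1)*√(1 - 12))*u = (((2*0)*1)*√(1 - 12))*(-29/3) = ((0*1)*√(-11))*(-29/3) = (0*(I*√11))*(-29/3) = 0*(-29/3) = 0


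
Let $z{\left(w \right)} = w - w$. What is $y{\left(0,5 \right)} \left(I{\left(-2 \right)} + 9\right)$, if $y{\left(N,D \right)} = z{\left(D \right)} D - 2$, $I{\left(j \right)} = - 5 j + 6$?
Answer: $-50$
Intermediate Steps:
$z{\left(w \right)} = 0$
$I{\left(j \right)} = 6 - 5 j$
$y{\left(N,D \right)} = -2$ ($y{\left(N,D \right)} = 0 D - 2 = 0 - 2 = -2$)
$y{\left(0,5 \right)} \left(I{\left(-2 \right)} + 9\right) = - 2 \left(\left(6 - -10\right) + 9\right) = - 2 \left(\left(6 + 10\right) + 9\right) = - 2 \left(16 + 9\right) = \left(-2\right) 25 = -50$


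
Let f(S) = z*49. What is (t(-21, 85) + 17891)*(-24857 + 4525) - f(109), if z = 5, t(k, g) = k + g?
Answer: -365061305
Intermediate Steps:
t(k, g) = g + k
f(S) = 245 (f(S) = 5*49 = 245)
(t(-21, 85) + 17891)*(-24857 + 4525) - f(109) = ((85 - 21) + 17891)*(-24857 + 4525) - 1*245 = (64 + 17891)*(-20332) - 245 = 17955*(-20332) - 245 = -365061060 - 245 = -365061305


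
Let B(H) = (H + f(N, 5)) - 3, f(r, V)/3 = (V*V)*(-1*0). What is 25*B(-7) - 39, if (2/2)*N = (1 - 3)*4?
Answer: -289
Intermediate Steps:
N = -8 (N = (1 - 3)*4 = -2*4 = -8)
f(r, V) = 0 (f(r, V) = 3*((V*V)*(-1*0)) = 3*(V²*0) = 3*0 = 0)
B(H) = -3 + H (B(H) = (H + 0) - 3 = H - 3 = -3 + H)
25*B(-7) - 39 = 25*(-3 - 7) - 39 = 25*(-10) - 39 = -250 - 39 = -289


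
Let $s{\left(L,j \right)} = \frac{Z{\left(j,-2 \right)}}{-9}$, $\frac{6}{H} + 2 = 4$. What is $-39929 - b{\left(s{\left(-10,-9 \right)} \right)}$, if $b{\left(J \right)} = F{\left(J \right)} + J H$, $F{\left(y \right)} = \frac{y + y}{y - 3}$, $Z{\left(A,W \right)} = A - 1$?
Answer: $- \frac{2036489}{51} \approx -39931.0$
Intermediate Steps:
$Z{\left(A,W \right)} = -1 + A$
$H = 3$ ($H = \frac{6}{-2 + 4} = \frac{6}{2} = 6 \cdot \frac{1}{2} = 3$)
$F{\left(y \right)} = \frac{2 y}{-3 + y}$
$s{\left(L,j \right)} = \frac{1}{9} - \frac{j}{9}$ ($s{\left(L,j \right)} = \frac{-1 + j}{-9} = \left(-1 + j\right) \left(- \frac{1}{9}\right) = \frac{1}{9} - \frac{j}{9}$)
$b{\left(J \right)} = 3 J + \frac{2 J}{-3 + J}$ ($b{\left(J \right)} = \frac{2 J}{-3 + J} + J 3 = \frac{2 J}{-3 + J} + 3 J = 3 J + \frac{2 J}{-3 + J}$)
$-39929 - b{\left(s{\left(-10,-9 \right)} \right)} = -39929 - \frac{\left(\frac{1}{9} - -1\right) \left(-7 + 3 \left(\frac{1}{9} - -1\right)\right)}{-3 + \left(\frac{1}{9} - -1\right)} = -39929 - \frac{\left(\frac{1}{9} + 1\right) \left(-7 + 3 \left(\frac{1}{9} + 1\right)\right)}{-3 + \left(\frac{1}{9} + 1\right)} = -39929 - \frac{10 \left(-7 + 3 \cdot \frac{10}{9}\right)}{9 \left(-3 + \frac{10}{9}\right)} = -39929 - \frac{10 \left(-7 + \frac{10}{3}\right)}{9 \left(- \frac{17}{9}\right)} = -39929 - \frac{10}{9} \left(- \frac{9}{17}\right) \left(- \frac{11}{3}\right) = -39929 - \frac{110}{51} = - \frac{2036489}{51}$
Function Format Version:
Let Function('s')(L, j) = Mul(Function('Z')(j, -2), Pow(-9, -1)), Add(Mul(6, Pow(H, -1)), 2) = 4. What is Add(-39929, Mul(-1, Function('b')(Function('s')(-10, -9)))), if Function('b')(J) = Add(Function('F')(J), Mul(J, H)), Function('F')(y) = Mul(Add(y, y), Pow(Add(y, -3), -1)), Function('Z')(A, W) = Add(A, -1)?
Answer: Rational(-2036489, 51) ≈ -39931.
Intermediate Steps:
Function('Z')(A, W) = Add(-1, A)
H = 3 (H = Mul(6, Pow(Add(-2, 4), -1)) = Mul(6, Pow(2, -1)) = Mul(6, Rational(1, 2)) = 3)
Function('F')(y) = Mul(2, y, Pow(Add(-3, y), -1)) (Function('F')(y) = Mul(Mul(2, y), Pow(Add(-3, y), -1)) = Mul(2, y, Pow(Add(-3, y), -1)))
Function('s')(L, j) = Add(Rational(1, 9), Mul(Rational(-1, 9), j)) (Function('s')(L, j) = Mul(Add(-1, j), Pow(-9, -1)) = Mul(Add(-1, j), Rational(-1, 9)) = Add(Rational(1, 9), Mul(Rational(-1, 9), j)))
Function('b')(J) = Add(Mul(3, J), Mul(2, J, Pow(Add(-3, J), -1))) (Function('b')(J) = Add(Mul(2, J, Pow(Add(-3, J), -1)), Mul(J, 3)) = Add(Mul(2, J, Pow(Add(-3, J), -1)), Mul(3, J)) = Add(Mul(3, J), Mul(2, J, Pow(Add(-3, J), -1))))
Add(-39929, Mul(-1, Function('b')(Function('s')(-10, -9)))) = Add(-39929, Mul(-1, Mul(Add(Rational(1, 9), Mul(Rational(-1, 9), -9)), Pow(Add(-3, Add(Rational(1, 9), Mul(Rational(-1, 9), -9))), -1), Add(-7, Mul(3, Add(Rational(1, 9), Mul(Rational(-1, 9), -9))))))) = Add(-39929, Mul(-1, Mul(Add(Rational(1, 9), 1), Pow(Add(-3, Add(Rational(1, 9), 1)), -1), Add(-7, Mul(3, Add(Rational(1, 9), 1)))))) = Add(-39929, Mul(-1, Mul(Rational(10, 9), Pow(Add(-3, Rational(10, 9)), -1), Add(-7, Mul(3, Rational(10, 9)))))) = Add(-39929, Mul(-1, Mul(Rational(10, 9), Pow(Rational(-17, 9), -1), Add(-7, Rational(10, 3))))) = Add(-39929, Mul(-1, Mul(Rational(10, 9), Rational(-9, 17), Rational(-11, 3)))) = Add(-39929, Mul(-1, Rational(110, 51))) = Add(-39929, Rational(-110, 51)) = Rational(-2036489, 51)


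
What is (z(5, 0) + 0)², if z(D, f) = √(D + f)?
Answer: 5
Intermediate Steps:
(z(5, 0) + 0)² = (√(5 + 0) + 0)² = (√5 + 0)² = (√5)² = 5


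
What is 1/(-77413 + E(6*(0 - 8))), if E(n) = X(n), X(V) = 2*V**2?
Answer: -1/72805 ≈ -1.3735e-5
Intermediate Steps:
E(n) = 2*n**2
1/(-77413 + E(6*(0 - 8))) = 1/(-77413 + 2*(6*(0 - 8))**2) = 1/(-77413 + 2*(6*(-8))**2) = 1/(-77413 + 2*(-48)**2) = 1/(-77413 + 2*2304) = 1/(-77413 + 4608) = 1/(-72805) = -1/72805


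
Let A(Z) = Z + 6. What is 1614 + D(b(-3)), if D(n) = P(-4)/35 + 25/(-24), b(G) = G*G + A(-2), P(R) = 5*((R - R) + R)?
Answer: 270881/168 ≈ 1612.4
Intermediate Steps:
P(R) = 5*R (P(R) = 5*(0 + R) = 5*R)
A(Z) = 6 + Z
b(G) = 4 + G² (b(G) = G*G + (6 - 2) = G² + 4 = 4 + G²)
D(n) = -271/168 (D(n) = (5*(-4))/35 + 25/(-24) = -20*1/35 + 25*(-1/24) = -4/7 - 25/24 = -271/168)
1614 + D(b(-3)) = 1614 - 271/168 = 270881/168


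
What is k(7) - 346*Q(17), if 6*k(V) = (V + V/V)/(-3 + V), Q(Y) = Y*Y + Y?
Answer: -317627/3 ≈ -1.0588e+5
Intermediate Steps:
Q(Y) = Y + Y² (Q(Y) = Y² + Y = Y + Y²)
k(V) = (1 + V)/(6*(-3 + V)) (k(V) = ((V + V/V)/(-3 + V))/6 = ((V + 1)/(-3 + V))/6 = ((1 + V)/(-3 + V))/6 = (1 + V)/(6*(-3 + V)))
k(7) - 346*Q(17) = (1 + 7)/(6*(-3 + 7)) - 5882*(1 + 17) = (⅙)*8/4 - 5882*18 = (⅙)*(¼)*8 - 346*306 = ⅓ - 105876 = -317627/3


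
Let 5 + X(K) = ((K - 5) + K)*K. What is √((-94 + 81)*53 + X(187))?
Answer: √68309 ≈ 261.36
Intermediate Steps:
X(K) = -5 + K*(-5 + 2*K) (X(K) = -5 + ((K - 5) + K)*K = -5 + ((-5 + K) + K)*K = -5 + (-5 + 2*K)*K = -5 + K*(-5 + 2*K))
√((-94 + 81)*53 + X(187)) = √((-94 + 81)*53 + (-5 - 5*187 + 2*187²)) = √(-13*53 + (-5 - 935 + 2*34969)) = √(-689 + (-5 - 935 + 69938)) = √(-689 + 68998) = √68309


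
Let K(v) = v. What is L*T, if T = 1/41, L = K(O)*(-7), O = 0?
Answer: 0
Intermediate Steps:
L = 0 (L = 0*(-7) = 0)
T = 1/41 ≈ 0.024390
L*T = 0*(1/41) = 0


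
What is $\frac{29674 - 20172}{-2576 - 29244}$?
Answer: $- \frac{4751}{15910} \approx -0.29862$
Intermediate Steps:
$\frac{29674 - 20172}{-2576 - 29244} = \frac{9502}{-31820} = 9502 \left(- \frac{1}{31820}\right) = - \frac{4751}{15910}$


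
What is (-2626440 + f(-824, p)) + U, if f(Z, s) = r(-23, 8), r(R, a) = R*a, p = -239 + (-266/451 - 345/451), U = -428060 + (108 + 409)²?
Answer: -2787395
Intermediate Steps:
U = -160771 (U = -428060 + 517² = -428060 + 267289 = -160771)
p = -108400/451 (p = -239 + (-266*1/451 - 345*1/451) = -239 + (-266/451 - 345/451) = -239 - 611/451 = -108400/451 ≈ -240.35)
f(Z, s) = -184 (f(Z, s) = -23*8 = -184)
(-2626440 + f(-824, p)) + U = (-2626440 - 184) - 160771 = -2626624 - 160771 = -2787395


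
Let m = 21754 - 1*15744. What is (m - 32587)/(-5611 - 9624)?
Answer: 26577/15235 ≈ 1.7445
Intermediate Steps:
m = 6010 (m = 21754 - 15744 = 6010)
(m - 32587)/(-5611 - 9624) = (6010 - 32587)/(-5611 - 9624) = -26577/(-15235) = -26577*(-1/15235) = 26577/15235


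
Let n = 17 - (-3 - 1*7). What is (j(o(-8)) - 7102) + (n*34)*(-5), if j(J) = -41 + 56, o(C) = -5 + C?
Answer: -11677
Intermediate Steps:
n = 27 (n = 17 - (-3 - 7) = 17 - 1*(-10) = 17 + 10 = 27)
j(J) = 15
(j(o(-8)) - 7102) + (n*34)*(-5) = (15 - 7102) + (27*34)*(-5) = -7087 + 918*(-5) = -7087 - 4590 = -11677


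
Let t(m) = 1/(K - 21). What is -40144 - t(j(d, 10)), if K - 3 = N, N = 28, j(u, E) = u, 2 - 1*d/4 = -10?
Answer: -401441/10 ≈ -40144.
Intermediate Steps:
d = 48 (d = 8 - 4*(-10) = 8 + 40 = 48)
K = 31 (K = 3 + 28 = 31)
t(m) = ⅒ (t(m) = 1/(31 - 21) = 1/10 = ⅒)
-40144 - t(j(d, 10)) = -40144 - 1*⅒ = -40144 - ⅒ = -401441/10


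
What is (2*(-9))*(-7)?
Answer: 126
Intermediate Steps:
(2*(-9))*(-7) = -18*(-7) = 126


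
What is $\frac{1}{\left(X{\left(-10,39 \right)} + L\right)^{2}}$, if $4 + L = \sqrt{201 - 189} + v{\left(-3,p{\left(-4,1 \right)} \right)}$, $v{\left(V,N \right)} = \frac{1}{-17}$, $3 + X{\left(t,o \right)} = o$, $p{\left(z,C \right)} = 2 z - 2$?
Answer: $\frac{28737871}{28300962387} - \frac{3557012 \sqrt{3}}{28300962387} \approx 0.00079774$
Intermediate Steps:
$p{\left(z,C \right)} = -2 + 2 z$
$X{\left(t,o \right)} = -3 + o$
$v{\left(V,N \right)} = - \frac{1}{17}$
$L = - \frac{69}{17} + 2 \sqrt{3}$ ($L = -4 - \left(\frac{1}{17} - \sqrt{201 - 189}\right) = -4 - \left(\frac{1}{17} - \sqrt{12}\right) = -4 - \left(\frac{1}{17} - 2 \sqrt{3}\right) = - \frac{69}{17} + 2 \sqrt{3} \approx -0.59472$)
$\frac{1}{\left(X{\left(-10,39 \right)} + L\right)^{2}} = \frac{1}{\left(\left(-3 + 39\right) - \left(\frac{69}{17} - 2 \sqrt{3}\right)\right)^{2}} = \frac{1}{\left(36 - \left(\frac{69}{17} - 2 \sqrt{3}\right)\right)^{2}} = \frac{1}{\left(\frac{543}{17} + 2 \sqrt{3}\right)^{2}}$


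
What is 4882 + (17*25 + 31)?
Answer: 5338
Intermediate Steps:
4882 + (17*25 + 31) = 4882 + (425 + 31) = 4882 + 456 = 5338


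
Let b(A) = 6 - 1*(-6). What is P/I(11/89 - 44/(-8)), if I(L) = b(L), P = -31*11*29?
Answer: -9889/12 ≈ -824.08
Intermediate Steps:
P = -9889 (P = -341*29 = -9889)
b(A) = 12 (b(A) = 6 + 6 = 12)
I(L) = 12
P/I(11/89 - 44/(-8)) = -9889/12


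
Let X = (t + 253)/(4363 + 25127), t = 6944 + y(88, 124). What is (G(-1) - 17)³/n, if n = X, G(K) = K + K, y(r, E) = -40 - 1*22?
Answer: -40454382/1427 ≈ -28349.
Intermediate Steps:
y(r, E) = -62 (y(r, E) = -40 - 22 = -62)
t = 6882 (t = 6944 - 62 = 6882)
G(K) = 2*K
X = 1427/5898 (X = (6882 + 253)/(4363 + 25127) = 7135/29490 = 7135*(1/29490) = 1427/5898 ≈ 0.24195)
n = 1427/5898 ≈ 0.24195
(G(-1) - 17)³/n = (2*(-1) - 17)³/(1427/5898) = (-2 - 17)³*(5898/1427) = (-19)³*(5898/1427) = -6859*5898/1427 = -40454382/1427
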